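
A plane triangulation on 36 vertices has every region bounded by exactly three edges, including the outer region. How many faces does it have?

68

In a plane triangulation 3F = 2E and V − E + F = 2, so F = 2V − 4 = 2·36 − 4 = 68.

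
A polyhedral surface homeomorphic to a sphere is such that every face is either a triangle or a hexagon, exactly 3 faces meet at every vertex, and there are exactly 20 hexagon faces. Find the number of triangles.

Let x be the number of triangles; then F = 20 + x.
Edge–face incidences: 2E = 6·20 + 3·x = 120 + 3x.
Every vertex has degree 3, so 3V = 2E.
Euler: V − E + F = 2 ⇒ (2E)/3 − E + (20 + x) = 2.
Multiply by 6: 2·(2E) − 3·(2E) + 6·(20 + x) = 12, i.e. 120 + 6x − (120 + 3x) = 12.
Collecting terms: 3x = 12, so x = 4.
Then 2E = 120 + 3·4 = 132, so E = 66, V = 2E/3 = 44, F = 20 + 4 = 24.

4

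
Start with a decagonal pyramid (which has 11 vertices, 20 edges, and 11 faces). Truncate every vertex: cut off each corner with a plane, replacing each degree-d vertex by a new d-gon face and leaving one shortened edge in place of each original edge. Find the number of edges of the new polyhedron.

60

Truncation replaces each original edge-end by a new vertex, so V′ = 2E = 40.
Each original edge survives, and each old vertex of degree d contributes d new edges; summing degrees gives Σd = 2E, so E′ = E + 2E = 3E = 60.
Each original face survives and each original vertex becomes one new face: F′ = F + V = 22.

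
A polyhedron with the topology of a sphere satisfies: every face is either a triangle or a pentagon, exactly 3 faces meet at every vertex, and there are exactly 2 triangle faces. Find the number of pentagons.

Let x be the number of pentagons; then F = 2 + x.
Edge–face incidences: 2E = 3·2 + 5·x = 6 + 5x.
Every vertex has degree 3, so 3V = 2E.
Euler: V − E + F = 2 ⇒ (2E)/3 − E + (2 + x) = 2.
Multiply by 6: 2·(2E) − 3·(2E) + 6·(2 + x) = 12, i.e. 12 + 6x − (6 + 5x) = 12.
Collecting terms: x + 6 = 12, so x = 6.
Then 2E = 6 + 5·6 = 36, so E = 18, V = 2E/3 = 12, F = 2 + 6 = 8.

6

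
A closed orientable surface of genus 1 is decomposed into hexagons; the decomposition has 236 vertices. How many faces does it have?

χ = 2 − 2·1 = 0, and every face is a hexagon so 6F = 2E.
V − E + F = 0 with E = 6F/2 gives 236 − (6/2 − 1)·F = 0, so F = 118 and E = 354.

118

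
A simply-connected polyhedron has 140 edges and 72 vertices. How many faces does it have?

Here V − E + F = 2.
F = 2 − V + E = 2 − 72 + 140 = 70.

70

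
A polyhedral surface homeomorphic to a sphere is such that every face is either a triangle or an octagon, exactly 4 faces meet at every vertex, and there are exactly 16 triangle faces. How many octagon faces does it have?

Let x be the number of octagons; then F = 16 + x.
Edge–face incidences: 2E = 3·16 + 8·x = 48 + 8x.
Every vertex has degree 4, so 4V = 2E.
Euler: V − E + F = 2 ⇒ (2E)/4 − E + (16 + x) = 2.
Multiply by 8: 2·(2E) − 4·(2E) + 8·(16 + x) = 16, i.e. 128 + 8x − 2·(48 + 8x) = 16.
Collecting terms: −8x + 32 = 16, so −8x = −16, so x = 2.
Then 2E = 48 + 8·2 = 64, so E = 32, V = 2E/4 = 16, F = 16 + 2 = 18.

2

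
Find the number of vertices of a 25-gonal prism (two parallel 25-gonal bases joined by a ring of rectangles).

50

A prism on an n-gon has two n-gon bases and n rectangular sides: V = 2·25 = 50, E = 3·25 = 75, F = 25 + 2 = 27.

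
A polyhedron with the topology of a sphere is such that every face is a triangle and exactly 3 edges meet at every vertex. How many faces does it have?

Each face has 3 edges and each edge borders two faces, so 2E = 3F.
Each vertex has degree 3, so 3V = 2E and hence V = 3F/3.
Euler: V − E + F = 2 ⇒ (3F/3) − (3F/2) + F = 2.
Multiply by 6: (6 − 9 + 6)F = 12, i.e. 3F = 12.
So F = 4, E = 3·4/2 = 6, V = 3·4/3 = 4.

4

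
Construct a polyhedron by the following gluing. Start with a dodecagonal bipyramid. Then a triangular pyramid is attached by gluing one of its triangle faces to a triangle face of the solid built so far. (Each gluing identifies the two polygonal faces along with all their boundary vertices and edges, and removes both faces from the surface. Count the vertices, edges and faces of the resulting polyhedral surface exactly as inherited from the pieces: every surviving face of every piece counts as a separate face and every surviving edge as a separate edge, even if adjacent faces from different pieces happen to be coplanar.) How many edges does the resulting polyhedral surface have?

A dodecagonal bipyramid: V=14, E=36, F=24.
Attach a triangular pyramid (V=4, E=6, F=4) along a 3-gon: merge 3 vertices and 3 edges, delete both glued faces → V=15, E=39, F=26.
Check: V − E + F = 15 − 39 + 26 = 2.

39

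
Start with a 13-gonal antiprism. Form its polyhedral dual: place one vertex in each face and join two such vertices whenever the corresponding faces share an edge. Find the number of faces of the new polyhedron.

26

The base solid has V = 26, E = 52, F = 28.
The dual swaps V and F and preserves E: V′ = F = 28, E′ = E = 52, F′ = V = 26.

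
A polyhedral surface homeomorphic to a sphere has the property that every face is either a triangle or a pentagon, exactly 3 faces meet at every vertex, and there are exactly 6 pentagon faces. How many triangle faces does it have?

2

Let x be the number of triangles; then F = 6 + x.
Edge–face incidences: 2E = 5·6 + 3·x = 30 + 3x.
Every vertex has degree 3, so 3V = 2E.
Euler: V − E + F = 2 ⇒ (2E)/3 − E + (6 + x) = 2.
Multiply by 6: 2·(2E) − 3·(2E) + 6·(6 + x) = 12, i.e. 36 + 6x − (30 + 3x) = 12.
Collecting terms: 3x + 6 = 12, so 3x = 6, so x = 2.
Then 2E = 30 + 3·2 = 36, so E = 18, V = 2E/3 = 12, F = 6 + 2 = 8.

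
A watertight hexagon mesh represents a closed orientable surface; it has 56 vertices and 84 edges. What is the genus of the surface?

Every face is a hexagon and each edge borders two faces, so 6F = 2·84, giving F = 28.
χ = V − E + F = 56 − 84 + 28 = 0.
For a closed orientable surface χ = 2 − 2g, so g = (2 − (0))/2 = 1.

1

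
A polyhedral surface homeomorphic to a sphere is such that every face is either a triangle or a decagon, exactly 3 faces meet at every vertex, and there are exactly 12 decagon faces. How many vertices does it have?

Let x be the number of triangles; then F = 12 + x.
Edge–face incidences: 2E = 10·12 + 3·x = 120 + 3x.
Every vertex has degree 3, so 3V = 2E.
Euler: V − E + F = 2 ⇒ (2E)/3 − E + (12 + x) = 2.
Multiply by 6: 2·(2E) − 3·(2E) + 6·(12 + x) = 12, i.e. 72 + 6x − (120 + 3x) = 12.
Collecting terms: 3x − 48 = 12, so 3x = 60, so x = 20.
Then 2E = 120 + 3·20 = 180, so E = 90, V = 2E/3 = 60, F = 12 + 20 = 32.

60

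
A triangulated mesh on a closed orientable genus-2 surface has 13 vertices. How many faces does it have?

30

χ = 2 − 2·2 = -2, and every face is a triangle so 3F = 2E.
V − E + F = -2 with E = 3F/2 gives 13 − (3/2 − 1)·F = -2, so F = 30 and E = 45.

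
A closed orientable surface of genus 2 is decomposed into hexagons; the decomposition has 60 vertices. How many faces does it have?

χ = 2 − 2·2 = -2, and every face is a hexagon so 6F = 2E.
V − E + F = -2 with E = 6F/2 gives 60 − (6/2 − 1)·F = -2, so F = 31 and E = 93.

31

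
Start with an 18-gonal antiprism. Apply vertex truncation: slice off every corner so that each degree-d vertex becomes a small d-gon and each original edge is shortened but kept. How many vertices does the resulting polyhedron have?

144

The base solid has V = 36, E = 72, F = 38.
Truncation replaces each original edge-end by a new vertex, so V′ = 2E = 144.
Each original edge survives, and each old vertex of degree d contributes d new edges; summing degrees gives Σd = 2E, so E′ = E + 2E = 3E = 216.
Each original face survives and each original vertex becomes one new face: F′ = F + V = 74.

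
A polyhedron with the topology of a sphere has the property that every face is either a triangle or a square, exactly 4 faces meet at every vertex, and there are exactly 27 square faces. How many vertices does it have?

33

Let x be the number of triangles; then F = 27 + x.
Edge–face incidences: 2E = 4·27 + 3·x = 108 + 3x.
Every vertex has degree 4, so 4V = 2E.
Euler: V − E + F = 2 ⇒ (2E)/4 − E + (27 + x) = 2.
Multiply by 8: 2·(2E) − 4·(2E) + 8·(27 + x) = 16, i.e. 216 + 8x − 2·(108 + 3x) = 16.
Collecting terms: 2x = 16, so x = 8.
Then 2E = 108 + 3·8 = 132, so E = 66, V = 2E/4 = 33, F = 27 + 8 = 35.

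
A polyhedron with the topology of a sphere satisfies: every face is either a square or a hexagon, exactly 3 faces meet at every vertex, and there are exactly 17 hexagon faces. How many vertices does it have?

Let x be the number of squares; then F = 17 + x.
Edge–face incidences: 2E = 6·17 + 4·x = 102 + 4x.
Every vertex has degree 3, so 3V = 2E.
Euler: V − E + F = 2 ⇒ (2E)/3 − E + (17 + x) = 2.
Multiply by 6: 2·(2E) − 3·(2E) + 6·(17 + x) = 12, i.e. 102 + 6x − (102 + 4x) = 12.
Collecting terms: 2x = 12, so x = 6.
Then 2E = 102 + 4·6 = 126, so E = 63, V = 2E/3 = 42, F = 17 + 6 = 23.

42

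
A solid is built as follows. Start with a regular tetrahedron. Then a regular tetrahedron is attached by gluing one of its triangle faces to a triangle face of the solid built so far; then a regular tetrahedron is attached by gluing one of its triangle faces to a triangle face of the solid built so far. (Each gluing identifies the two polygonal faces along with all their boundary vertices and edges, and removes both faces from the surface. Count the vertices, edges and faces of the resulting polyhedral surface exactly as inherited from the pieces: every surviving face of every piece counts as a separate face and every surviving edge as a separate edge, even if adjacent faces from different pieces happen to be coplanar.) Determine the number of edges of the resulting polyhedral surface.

12

A regular tetrahedron: V=4, E=6, F=4.
Attach a regular tetrahedron (V=4, E=6, F=4) along a 3-gon: merge 3 vertices and 3 edges, delete both glued faces → V=5, E=9, F=6.
Attach a regular tetrahedron (V=4, E=6, F=4) along a 3-gon: merge 3 vertices and 3 edges, delete both glued faces → V=6, E=12, F=8.
Check: V − E + F = 6 − 12 + 8 = 2.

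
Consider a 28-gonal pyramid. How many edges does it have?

A pyramid on an n-gon base has one n-gon and n triangles: V = 28 + 1 = 29, E = 2·28 = 56, F = 28 + 1 = 29.

56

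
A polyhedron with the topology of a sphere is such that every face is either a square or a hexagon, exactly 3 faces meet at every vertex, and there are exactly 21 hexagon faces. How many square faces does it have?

6

Let x be the number of squares; then F = 21 + x.
Edge–face incidences: 2E = 6·21 + 4·x = 126 + 4x.
Every vertex has degree 3, so 3V = 2E.
Euler: V − E + F = 2 ⇒ (2E)/3 − E + (21 + x) = 2.
Multiply by 6: 2·(2E) − 3·(2E) + 6·(21 + x) = 12, i.e. 126 + 6x − (126 + 4x) = 12.
Collecting terms: 2x = 12, so x = 6.
Then 2E = 126 + 4·6 = 150, so E = 75, V = 2E/3 = 50, F = 21 + 6 = 27.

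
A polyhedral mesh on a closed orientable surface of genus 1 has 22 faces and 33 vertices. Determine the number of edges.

For a closed orientable surface of genus 1, χ = 2 − 2·1 = 0.
E = V + F − (0) = 33 + 22 − (0) = 55.

55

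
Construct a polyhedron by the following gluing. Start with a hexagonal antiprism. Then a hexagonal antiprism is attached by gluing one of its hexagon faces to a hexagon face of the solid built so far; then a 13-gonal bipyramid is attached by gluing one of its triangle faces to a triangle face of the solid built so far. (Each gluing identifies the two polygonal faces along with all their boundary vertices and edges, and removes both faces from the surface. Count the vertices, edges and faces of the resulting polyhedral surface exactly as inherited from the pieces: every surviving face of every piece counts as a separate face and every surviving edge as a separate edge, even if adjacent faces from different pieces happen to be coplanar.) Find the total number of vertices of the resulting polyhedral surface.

A hexagonal antiprism: V=12, E=24, F=14.
Attach a hexagonal antiprism (V=12, E=24, F=14) along a 6-gon: merge 6 vertices and 6 edges, delete both glued faces → V=18, E=42, F=26.
Attach a 13-gonal bipyramid (V=15, E=39, F=26) along a 3-gon: merge 3 vertices and 3 edges, delete both glued faces → V=30, E=78, F=50.
Check: V − E + F = 30 − 78 + 50 = 2.

30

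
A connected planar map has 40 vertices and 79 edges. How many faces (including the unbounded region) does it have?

Euler's formula for a connected plane graph: V − E + F = 2, so F = 2 − 40 + 79 = 41.

41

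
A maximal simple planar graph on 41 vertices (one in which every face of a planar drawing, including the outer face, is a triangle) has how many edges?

In a plane triangulation 3F = 2E and V − E + F = 2, so E = 3V − 6 = 3·41 − 6 = 117.

117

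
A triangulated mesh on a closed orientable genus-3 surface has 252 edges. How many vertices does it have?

80

χ = 2 − 2·3 = -4, and every face is a triangle so 3F = 2E.
F = 2E/3 = 168. Then V = -4 + E − F = -4 + 252 − 168 = 80.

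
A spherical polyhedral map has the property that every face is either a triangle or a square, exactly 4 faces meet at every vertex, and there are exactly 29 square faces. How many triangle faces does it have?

Let x be the number of triangles; then F = 29 + x.
Edge–face incidences: 2E = 4·29 + 3·x = 116 + 3x.
Every vertex has degree 4, so 4V = 2E.
Euler: V − E + F = 2 ⇒ (2E)/4 − E + (29 + x) = 2.
Multiply by 8: 2·(2E) − 4·(2E) + 8·(29 + x) = 16, i.e. 232 + 8x − 2·(116 + 3x) = 16.
Collecting terms: 2x = 16, so x = 8.
Then 2E = 116 + 3·8 = 140, so E = 70, V = 2E/4 = 35, F = 29 + 8 = 37.

8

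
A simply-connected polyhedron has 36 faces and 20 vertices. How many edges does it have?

Here V − E + F = 2.
E = V + F − (2) = 20 + 36 − (2) = 54.

54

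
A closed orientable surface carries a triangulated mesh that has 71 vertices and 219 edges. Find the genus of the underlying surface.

Every face is a triangle and each edge borders two faces, so 3F = 2·219, giving F = 146.
χ = V − E + F = 71 − 219 + 146 = -2.
For a closed orientable surface χ = 2 − 2g, so g = (2 − (-2))/2 = 2.

2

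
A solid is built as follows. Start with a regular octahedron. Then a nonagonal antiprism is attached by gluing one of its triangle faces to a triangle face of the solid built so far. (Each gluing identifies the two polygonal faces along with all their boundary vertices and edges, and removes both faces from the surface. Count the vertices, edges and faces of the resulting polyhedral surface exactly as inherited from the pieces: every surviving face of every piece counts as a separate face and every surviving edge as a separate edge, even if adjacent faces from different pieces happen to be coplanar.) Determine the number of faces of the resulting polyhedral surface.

A regular octahedron: V=6, E=12, F=8.
Attach a nonagonal antiprism (V=18, E=36, F=20) along a 3-gon: merge 3 vertices and 3 edges, delete both glued faces → V=21, E=45, F=26.
Check: V − E + F = 21 − 45 + 26 = 2.

26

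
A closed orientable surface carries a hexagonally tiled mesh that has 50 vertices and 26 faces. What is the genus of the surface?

Every face is a hexagon, so 2E = 6·26 = 156, giving E = 78.
χ = V − E + F = 50 − 78 + 26 = -2.
For a closed orientable surface χ = 2 − 2g, so g = (2 − (-2))/2 = 2.

2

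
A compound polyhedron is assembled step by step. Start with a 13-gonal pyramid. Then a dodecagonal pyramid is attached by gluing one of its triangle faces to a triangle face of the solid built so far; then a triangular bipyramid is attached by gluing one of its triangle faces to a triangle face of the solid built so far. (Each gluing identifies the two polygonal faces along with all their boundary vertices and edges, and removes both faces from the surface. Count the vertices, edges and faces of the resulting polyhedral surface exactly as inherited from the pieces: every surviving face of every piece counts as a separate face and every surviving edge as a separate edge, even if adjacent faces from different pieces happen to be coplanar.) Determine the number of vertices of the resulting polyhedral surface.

A 13-gonal pyramid: V=14, E=26, F=14.
Attach a dodecagonal pyramid (V=13, E=24, F=13) along a 3-gon: merge 3 vertices and 3 edges, delete both glued faces → V=24, E=47, F=25.
Attach a triangular bipyramid (V=5, E=9, F=6) along a 3-gon: merge 3 vertices and 3 edges, delete both glued faces → V=26, E=53, F=29.
Check: V − E + F = 26 − 53 + 29 = 2.

26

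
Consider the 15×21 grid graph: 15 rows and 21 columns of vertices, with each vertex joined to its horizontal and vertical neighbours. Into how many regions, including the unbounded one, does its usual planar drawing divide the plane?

The grid has V = 15·21 = 315 vertices and E = 15·20 + 21·14 = 594 edges.
F = 2 − V + E = 2 − 315 + 594 = 281.

281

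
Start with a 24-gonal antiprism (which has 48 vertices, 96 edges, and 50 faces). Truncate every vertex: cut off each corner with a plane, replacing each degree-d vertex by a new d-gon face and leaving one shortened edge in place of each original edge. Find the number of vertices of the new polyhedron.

Truncation replaces each original edge-end by a new vertex, so V′ = 2E = 192.
Each original edge survives, and each old vertex of degree d contributes d new edges; summing degrees gives Σd = 2E, so E′ = E + 2E = 3E = 288.
Each original face survives and each original vertex becomes one new face: F′ = F + V = 98.

192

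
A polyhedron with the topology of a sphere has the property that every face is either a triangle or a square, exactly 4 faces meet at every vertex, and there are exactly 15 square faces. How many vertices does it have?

Let x be the number of triangles; then F = 15 + x.
Edge–face incidences: 2E = 4·15 + 3·x = 60 + 3x.
Every vertex has degree 4, so 4V = 2E.
Euler: V − E + F = 2 ⇒ (2E)/4 − E + (15 + x) = 2.
Multiply by 8: 2·(2E) − 4·(2E) + 8·(15 + x) = 16, i.e. 120 + 8x − 2·(60 + 3x) = 16.
Collecting terms: 2x = 16, so x = 8.
Then 2E = 60 + 3·8 = 84, so E = 42, V = 2E/4 = 21, F = 15 + 8 = 23.

21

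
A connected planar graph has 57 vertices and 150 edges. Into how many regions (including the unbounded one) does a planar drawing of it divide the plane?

Euler's formula for a connected plane graph: V − E + F = 2, so F = 2 − 57 + 150 = 95.

95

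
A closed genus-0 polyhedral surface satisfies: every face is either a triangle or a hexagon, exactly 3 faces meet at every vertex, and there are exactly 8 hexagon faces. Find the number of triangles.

4

Let x be the number of triangles; then F = 8 + x.
Edge–face incidences: 2E = 6·8 + 3·x = 48 + 3x.
Every vertex has degree 3, so 3V = 2E.
Euler: V − E + F = 2 ⇒ (2E)/3 − E + (8 + x) = 2.
Multiply by 6: 2·(2E) − 3·(2E) + 6·(8 + x) = 12, i.e. 48 + 6x − (48 + 3x) = 12.
Collecting terms: 3x = 12, so x = 4.
Then 2E = 48 + 3·4 = 60, so E = 30, V = 2E/3 = 20, F = 8 + 4 = 12.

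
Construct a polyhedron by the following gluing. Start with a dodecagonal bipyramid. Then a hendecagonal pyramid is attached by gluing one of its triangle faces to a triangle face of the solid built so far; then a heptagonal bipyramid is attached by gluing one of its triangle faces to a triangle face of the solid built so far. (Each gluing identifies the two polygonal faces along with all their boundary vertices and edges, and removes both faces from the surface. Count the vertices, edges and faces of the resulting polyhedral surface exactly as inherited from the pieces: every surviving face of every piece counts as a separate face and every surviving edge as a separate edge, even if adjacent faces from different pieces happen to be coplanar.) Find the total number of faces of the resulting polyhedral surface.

A dodecagonal bipyramid: V=14, E=36, F=24.
Attach a hendecagonal pyramid (V=12, E=22, F=12) along a 3-gon: merge 3 vertices and 3 edges, delete both glued faces → V=23, E=55, F=34.
Attach a heptagonal bipyramid (V=9, E=21, F=14) along a 3-gon: merge 3 vertices and 3 edges, delete both glued faces → V=29, E=73, F=46.
Check: V − E + F = 29 − 73 + 46 = 2.

46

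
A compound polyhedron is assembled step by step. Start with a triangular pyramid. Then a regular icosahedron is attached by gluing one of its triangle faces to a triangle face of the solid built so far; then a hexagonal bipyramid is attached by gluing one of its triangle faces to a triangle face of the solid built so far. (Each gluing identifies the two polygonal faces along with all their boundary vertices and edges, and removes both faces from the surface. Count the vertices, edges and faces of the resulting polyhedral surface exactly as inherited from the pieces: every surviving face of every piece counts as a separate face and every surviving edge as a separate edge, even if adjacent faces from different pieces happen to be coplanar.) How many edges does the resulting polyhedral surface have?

A triangular pyramid: V=4, E=6, F=4.
Attach a regular icosahedron (V=12, E=30, F=20) along a 3-gon: merge 3 vertices and 3 edges, delete both glued faces → V=13, E=33, F=22.
Attach a hexagonal bipyramid (V=8, E=18, F=12) along a 3-gon: merge 3 vertices and 3 edges, delete both glued faces → V=18, E=48, F=32.
Check: V − E + F = 18 − 48 + 32 = 2.

48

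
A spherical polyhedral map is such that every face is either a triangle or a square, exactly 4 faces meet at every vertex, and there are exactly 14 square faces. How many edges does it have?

Let x be the number of triangles; then F = 14 + x.
Edge–face incidences: 2E = 4·14 + 3·x = 56 + 3x.
Every vertex has degree 4, so 4V = 2E.
Euler: V − E + F = 2 ⇒ (2E)/4 − E + (14 + x) = 2.
Multiply by 8: 2·(2E) − 4·(2E) + 8·(14 + x) = 16, i.e. 112 + 8x − 2·(56 + 3x) = 16.
Collecting terms: 2x = 16, so x = 8.
Then 2E = 56 + 3·8 = 80, so E = 40, V = 2E/4 = 20, F = 14 + 8 = 22.

40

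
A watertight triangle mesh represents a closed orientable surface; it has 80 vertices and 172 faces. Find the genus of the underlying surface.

4

Every face is a triangle, so 2E = 3·172 = 516, giving E = 258.
χ = V − E + F = 80 − 258 + 172 = -6.
For a closed orientable surface χ = 2 − 2g, so g = (2 − (-6))/2 = 4.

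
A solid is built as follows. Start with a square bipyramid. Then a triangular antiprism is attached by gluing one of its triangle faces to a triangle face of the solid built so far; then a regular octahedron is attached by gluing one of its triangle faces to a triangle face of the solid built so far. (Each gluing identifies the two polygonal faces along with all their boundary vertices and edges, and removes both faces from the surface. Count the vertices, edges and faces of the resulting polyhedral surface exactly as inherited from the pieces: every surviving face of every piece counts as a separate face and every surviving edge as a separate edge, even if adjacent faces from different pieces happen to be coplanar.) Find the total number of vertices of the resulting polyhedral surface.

12

A square bipyramid: V=6, E=12, F=8.
Attach a triangular antiprism (V=6, E=12, F=8) along a 3-gon: merge 3 vertices and 3 edges, delete both glued faces → V=9, E=21, F=14.
Attach a regular octahedron (V=6, E=12, F=8) along a 3-gon: merge 3 vertices and 3 edges, delete both glued faces → V=12, E=30, F=20.
Check: V − E + F = 12 − 30 + 20 = 2.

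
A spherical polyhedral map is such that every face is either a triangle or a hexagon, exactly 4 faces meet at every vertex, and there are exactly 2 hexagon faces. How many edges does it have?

Let x be the number of triangles; then F = 2 + x.
Edge–face incidences: 2E = 6·2 + 3·x = 12 + 3x.
Every vertex has degree 4, so 4V = 2E.
Euler: V − E + F = 2 ⇒ (2E)/4 − E + (2 + x) = 2.
Multiply by 8: 2·(2E) − 4·(2E) + 8·(2 + x) = 16, i.e. 16 + 8x − 2·(12 + 3x) = 16.
Collecting terms: 2x − 8 = 16, so 2x = 24, so x = 12.
Then 2E = 12 + 3·12 = 48, so E = 24, V = 2E/4 = 12, F = 2 + 12 = 14.

24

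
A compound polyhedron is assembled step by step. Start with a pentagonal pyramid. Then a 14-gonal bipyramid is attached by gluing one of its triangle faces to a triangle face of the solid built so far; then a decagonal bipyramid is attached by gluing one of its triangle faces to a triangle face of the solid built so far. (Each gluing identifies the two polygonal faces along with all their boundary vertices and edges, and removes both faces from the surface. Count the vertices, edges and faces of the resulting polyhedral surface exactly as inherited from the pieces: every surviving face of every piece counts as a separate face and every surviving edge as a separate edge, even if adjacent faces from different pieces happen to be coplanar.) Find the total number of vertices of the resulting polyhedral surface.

28

A pentagonal pyramid: V=6, E=10, F=6.
Attach a 14-gonal bipyramid (V=16, E=42, F=28) along a 3-gon: merge 3 vertices and 3 edges, delete both glued faces → V=19, E=49, F=32.
Attach a decagonal bipyramid (V=12, E=30, F=20) along a 3-gon: merge 3 vertices and 3 edges, delete both glued faces → V=28, E=76, F=50.
Check: V − E + F = 28 − 76 + 50 = 2.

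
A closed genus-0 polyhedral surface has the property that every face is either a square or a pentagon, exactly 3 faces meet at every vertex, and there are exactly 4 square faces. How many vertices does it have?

12

Let x be the number of pentagons; then F = 4 + x.
Edge–face incidences: 2E = 4·4 + 5·x = 16 + 5x.
Every vertex has degree 3, so 3V = 2E.
Euler: V − E + F = 2 ⇒ (2E)/3 − E + (4 + x) = 2.
Multiply by 6: 2·(2E) − 3·(2E) + 6·(4 + x) = 12, i.e. 24 + 6x − (16 + 5x) = 12.
Collecting terms: x + 8 = 12, so x = 4.
Then 2E = 16 + 5·4 = 36, so E = 18, V = 2E/3 = 12, F = 4 + 4 = 8.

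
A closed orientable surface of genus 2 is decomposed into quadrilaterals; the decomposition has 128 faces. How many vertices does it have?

χ = 2 − 2·2 = -2, and every face is a square so 4F = 2E.
E = 4·128/2 = 256. Then V = -2 + E − F = -2 + 256 − 128 = 126.

126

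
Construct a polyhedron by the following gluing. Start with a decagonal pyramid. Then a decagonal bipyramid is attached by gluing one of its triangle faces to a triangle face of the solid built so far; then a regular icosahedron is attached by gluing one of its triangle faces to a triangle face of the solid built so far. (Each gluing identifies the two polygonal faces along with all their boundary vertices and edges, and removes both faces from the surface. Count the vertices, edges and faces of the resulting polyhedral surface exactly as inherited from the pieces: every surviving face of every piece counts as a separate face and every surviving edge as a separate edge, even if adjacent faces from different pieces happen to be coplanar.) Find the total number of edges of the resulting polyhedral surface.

74

A decagonal pyramid: V=11, E=20, F=11.
Attach a decagonal bipyramid (V=12, E=30, F=20) along a 3-gon: merge 3 vertices and 3 edges, delete both glued faces → V=20, E=47, F=29.
Attach a regular icosahedron (V=12, E=30, F=20) along a 3-gon: merge 3 vertices and 3 edges, delete both glued faces → V=29, E=74, F=47.
Check: V − E + F = 29 − 74 + 47 = 2.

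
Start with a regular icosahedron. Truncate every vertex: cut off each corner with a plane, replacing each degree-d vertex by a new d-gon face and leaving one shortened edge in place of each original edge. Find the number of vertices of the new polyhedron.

60

The base solid has V = 12, E = 30, F = 20.
Truncation replaces each original edge-end by a new vertex, so V′ = 2E = 60.
Each original edge survives, and each old vertex of degree d contributes d new edges; summing degrees gives Σd = 2E, so E′ = E + 2E = 3E = 90.
Each original face survives and each original vertex becomes one new face: F′ = F + V = 32.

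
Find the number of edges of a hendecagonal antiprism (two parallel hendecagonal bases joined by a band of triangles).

An antiprism on an n-gon has two n-gon caps and 2n triangles: V = 2·11 = 22, E = 4·11 = 44, F = 2·11 + 2 = 24.

44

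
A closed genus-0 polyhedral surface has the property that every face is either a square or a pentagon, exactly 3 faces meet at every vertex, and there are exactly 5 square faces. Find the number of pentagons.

2

Let x be the number of pentagons; then F = 5 + x.
Edge–face incidences: 2E = 4·5 + 5·x = 20 + 5x.
Every vertex has degree 3, so 3V = 2E.
Euler: V − E + F = 2 ⇒ (2E)/3 − E + (5 + x) = 2.
Multiply by 6: 2·(2E) − 3·(2E) + 6·(5 + x) = 12, i.e. 30 + 6x − (20 + 5x) = 12.
Collecting terms: x + 10 = 12, so x = 2.
Then 2E = 20 + 5·2 = 30, so E = 15, V = 2E/3 = 10, F = 5 + 2 = 7.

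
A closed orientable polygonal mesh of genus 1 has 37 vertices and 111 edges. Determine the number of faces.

For a closed orientable surface of genus 1, χ = 2 − 2·1 = 0.
F = 0 − V + E = 0 − 37 + 111 = 74.

74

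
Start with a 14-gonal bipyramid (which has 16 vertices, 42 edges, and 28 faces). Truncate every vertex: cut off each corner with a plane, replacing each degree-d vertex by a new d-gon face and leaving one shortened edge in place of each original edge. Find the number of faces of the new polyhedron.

Truncation replaces each original edge-end by a new vertex, so V′ = 2E = 84.
Each original edge survives, and each old vertex of degree d contributes d new edges; summing degrees gives Σd = 2E, so E′ = E + 2E = 3E = 126.
Each original face survives and each original vertex becomes one new face: F′ = F + V = 44.

44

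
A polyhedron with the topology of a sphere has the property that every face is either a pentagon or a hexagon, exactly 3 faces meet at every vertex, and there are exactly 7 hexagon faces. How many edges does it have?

51

Let x be the number of pentagons; then F = 7 + x.
Edge–face incidences: 2E = 6·7 + 5·x = 42 + 5x.
Every vertex has degree 3, so 3V = 2E.
Euler: V − E + F = 2 ⇒ (2E)/3 − E + (7 + x) = 2.
Multiply by 6: 2·(2E) − 3·(2E) + 6·(7 + x) = 12, i.e. 42 + 6x − (42 + 5x) = 12.
Collecting terms: x = 12.
Then 2E = 42 + 5·12 = 102, so E = 51, V = 2E/3 = 34, F = 7 + 12 = 19.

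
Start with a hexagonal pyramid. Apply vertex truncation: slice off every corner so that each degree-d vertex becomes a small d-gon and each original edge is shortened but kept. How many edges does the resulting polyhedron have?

The base solid has V = 7, E = 12, F = 7.
Truncation replaces each original edge-end by a new vertex, so V′ = 2E = 24.
Each original edge survives, and each old vertex of degree d contributes d new edges; summing degrees gives Σd = 2E, so E′ = E + 2E = 3E = 36.
Each original face survives and each original vertex becomes one new face: F′ = F + V = 14.

36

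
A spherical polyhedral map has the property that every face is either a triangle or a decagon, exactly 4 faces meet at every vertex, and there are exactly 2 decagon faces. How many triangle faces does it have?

20

Let x be the number of triangles; then F = 2 + x.
Edge–face incidences: 2E = 10·2 + 3·x = 20 + 3x.
Every vertex has degree 4, so 4V = 2E.
Euler: V − E + F = 2 ⇒ (2E)/4 − E + (2 + x) = 2.
Multiply by 8: 2·(2E) − 4·(2E) + 8·(2 + x) = 16, i.e. 16 + 8x − 2·(20 + 3x) = 16.
Collecting terms: 2x − 24 = 16, so 2x = 40, so x = 20.
Then 2E = 20 + 3·20 = 80, so E = 40, V = 2E/4 = 20, F = 2 + 20 = 22.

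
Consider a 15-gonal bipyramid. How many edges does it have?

A bipyramid over an n-gon has 2n triangular faces and n + 2 vertices: V = 15 + 2 = 17, E = 3·15 = 45, F = 2·15 = 30.

45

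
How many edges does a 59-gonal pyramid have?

A pyramid on an n-gon base has one n-gon and n triangles: V = 59 + 1 = 60, E = 2·59 = 118, F = 59 + 1 = 60.
Check: V − E + F = 60 − 118 + 60 = 2.

118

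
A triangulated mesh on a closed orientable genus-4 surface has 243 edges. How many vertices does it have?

χ = 2 − 2·4 = -6, and every face is a triangle so 3F = 2E.
F = 2E/3 = 162. Then V = -6 + E − F = -6 + 243 − 162 = 75.

75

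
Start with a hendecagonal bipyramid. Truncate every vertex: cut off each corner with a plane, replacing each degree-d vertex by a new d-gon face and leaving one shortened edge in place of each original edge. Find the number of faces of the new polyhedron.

35

The base solid has V = 13, E = 33, F = 22.
Truncation replaces each original edge-end by a new vertex, so V′ = 2E = 66.
Each original edge survives, and each old vertex of degree d contributes d new edges; summing degrees gives Σd = 2E, so E′ = E + 2E = 3E = 99.
Each original face survives and each original vertex becomes one new face: F′ = F + V = 35.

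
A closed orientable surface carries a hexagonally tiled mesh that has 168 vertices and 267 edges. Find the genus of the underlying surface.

6

Every face is a hexagon and each edge borders two faces, so 6F = 2·267, giving F = 89.
χ = V − E + F = 168 − 267 + 89 = -10.
For a closed orientable surface χ = 2 − 2g, so g = (2 − (-10))/2 = 6.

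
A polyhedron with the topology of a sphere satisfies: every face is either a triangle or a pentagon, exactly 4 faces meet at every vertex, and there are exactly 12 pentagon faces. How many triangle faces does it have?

20

Let x be the number of triangles; then F = 12 + x.
Edge–face incidences: 2E = 5·12 + 3·x = 60 + 3x.
Every vertex has degree 4, so 4V = 2E.
Euler: V − E + F = 2 ⇒ (2E)/4 − E + (12 + x) = 2.
Multiply by 8: 2·(2E) − 4·(2E) + 8·(12 + x) = 16, i.e. 96 + 8x − 2·(60 + 3x) = 16.
Collecting terms: 2x − 24 = 16, so 2x = 40, so x = 20.
Then 2E = 60 + 3·20 = 120, so E = 60, V = 2E/4 = 30, F = 12 + 20 = 32.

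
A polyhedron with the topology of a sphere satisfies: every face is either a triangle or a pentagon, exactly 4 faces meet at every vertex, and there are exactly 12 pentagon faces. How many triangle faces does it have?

20

Let x be the number of triangles; then F = 12 + x.
Edge–face incidences: 2E = 5·12 + 3·x = 60 + 3x.
Every vertex has degree 4, so 4V = 2E.
Euler: V − E + F = 2 ⇒ (2E)/4 − E + (12 + x) = 2.
Multiply by 8: 2·(2E) − 4·(2E) + 8·(12 + x) = 16, i.e. 96 + 8x − 2·(60 + 3x) = 16.
Collecting terms: 2x − 24 = 16, so 2x = 40, so x = 20.
Then 2E = 60 + 3·20 = 120, so E = 60, V = 2E/4 = 30, F = 12 + 20 = 32.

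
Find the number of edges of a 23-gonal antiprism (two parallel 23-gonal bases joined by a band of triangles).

92

An antiprism on an n-gon has two n-gon caps and 2n triangles: V = 2·23 = 46, E = 4·23 = 92, F = 2·23 + 2 = 48.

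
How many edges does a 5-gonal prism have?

15

A prism on an n-gon has two n-gon bases and n rectangular sides: V = 2·5 = 10, E = 3·5 = 15, F = 5 + 2 = 7.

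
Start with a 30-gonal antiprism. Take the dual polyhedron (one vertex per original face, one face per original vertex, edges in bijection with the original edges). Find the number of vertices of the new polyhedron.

The base solid has V = 60, E = 120, F = 62.
The dual swaps V and F and preserves E: V′ = F = 62, E′ = E = 120, F′ = V = 60.

62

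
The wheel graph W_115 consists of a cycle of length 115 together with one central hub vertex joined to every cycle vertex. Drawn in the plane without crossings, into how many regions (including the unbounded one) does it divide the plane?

W_115 has V = 115 + 1 = 116 vertices and E = 2·115 = 230 edges.
By Euler's formula F = 2 − V + E = 2 − 116 + 230 = 116.

116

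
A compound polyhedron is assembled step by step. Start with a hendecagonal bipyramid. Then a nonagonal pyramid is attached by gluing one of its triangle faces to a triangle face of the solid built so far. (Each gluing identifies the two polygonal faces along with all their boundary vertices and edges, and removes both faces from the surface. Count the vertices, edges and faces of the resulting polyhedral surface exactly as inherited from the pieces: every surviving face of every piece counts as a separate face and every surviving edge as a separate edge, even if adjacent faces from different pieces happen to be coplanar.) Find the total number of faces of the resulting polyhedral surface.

30

A hendecagonal bipyramid: V=13, E=33, F=22.
Attach a nonagonal pyramid (V=10, E=18, F=10) along a 3-gon: merge 3 vertices and 3 edges, delete both glued faces → V=20, E=48, F=30.
Check: V − E + F = 20 − 48 + 30 = 2.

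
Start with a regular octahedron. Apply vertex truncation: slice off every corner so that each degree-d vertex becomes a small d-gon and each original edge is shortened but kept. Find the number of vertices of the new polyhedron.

24

The base solid has V = 6, E = 12, F = 8.
Truncation replaces each original edge-end by a new vertex, so V′ = 2E = 24.
Each original edge survives, and each old vertex of degree d contributes d new edges; summing degrees gives Σd = 2E, so E′ = E + 2E = 3E = 36.
Each original face survives and each original vertex becomes one new face: F′ = F + V = 14.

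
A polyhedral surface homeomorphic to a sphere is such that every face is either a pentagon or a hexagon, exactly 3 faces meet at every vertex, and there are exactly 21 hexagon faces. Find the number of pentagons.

12

Let x be the number of pentagons; then F = 21 + x.
Edge–face incidences: 2E = 6·21 + 5·x = 126 + 5x.
Every vertex has degree 3, so 3V = 2E.
Euler: V − E + F = 2 ⇒ (2E)/3 − E + (21 + x) = 2.
Multiply by 6: 2·(2E) − 3·(2E) + 6·(21 + x) = 12, i.e. 126 + 6x − (126 + 5x) = 12.
Collecting terms: x = 12.
Then 2E = 126 + 5·12 = 186, so E = 93, V = 2E/3 = 62, F = 21 + 12 = 33.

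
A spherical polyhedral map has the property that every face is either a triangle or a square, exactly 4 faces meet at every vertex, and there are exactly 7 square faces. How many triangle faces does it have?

8

Let x be the number of triangles; then F = 7 + x.
Edge–face incidences: 2E = 4·7 + 3·x = 28 + 3x.
Every vertex has degree 4, so 4V = 2E.
Euler: V − E + F = 2 ⇒ (2E)/4 − E + (7 + x) = 2.
Multiply by 8: 2·(2E) − 4·(2E) + 8·(7 + x) = 16, i.e. 56 + 8x − 2·(28 + 3x) = 16.
Collecting terms: 2x = 16, so x = 8.
Then 2E = 28 + 3·8 = 52, so E = 26, V = 2E/4 = 13, F = 7 + 8 = 15.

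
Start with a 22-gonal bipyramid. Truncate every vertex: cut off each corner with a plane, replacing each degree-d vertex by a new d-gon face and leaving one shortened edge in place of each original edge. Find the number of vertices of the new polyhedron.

132

The base solid has V = 24, E = 66, F = 44.
Truncation replaces each original edge-end by a new vertex, so V′ = 2E = 132.
Each original edge survives, and each old vertex of degree d contributes d new edges; summing degrees gives Σd = 2E, so E′ = E + 2E = 3E = 198.
Each original face survives and each original vertex becomes one new face: F′ = F + V = 68.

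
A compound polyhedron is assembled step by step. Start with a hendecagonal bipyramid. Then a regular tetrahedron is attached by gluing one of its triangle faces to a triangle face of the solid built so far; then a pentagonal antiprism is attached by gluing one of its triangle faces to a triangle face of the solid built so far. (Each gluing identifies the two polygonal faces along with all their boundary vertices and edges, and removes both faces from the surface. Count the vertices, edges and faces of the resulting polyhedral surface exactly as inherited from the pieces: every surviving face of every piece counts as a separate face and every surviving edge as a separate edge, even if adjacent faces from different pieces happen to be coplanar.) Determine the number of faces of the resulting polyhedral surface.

A hendecagonal bipyramid: V=13, E=33, F=22.
Attach a regular tetrahedron (V=4, E=6, F=4) along a 3-gon: merge 3 vertices and 3 edges, delete both glued faces → V=14, E=36, F=24.
Attach a pentagonal antiprism (V=10, E=20, F=12) along a 3-gon: merge 3 vertices and 3 edges, delete both glued faces → V=21, E=53, F=34.
Check: V − E + F = 21 − 53 + 34 = 2.

34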